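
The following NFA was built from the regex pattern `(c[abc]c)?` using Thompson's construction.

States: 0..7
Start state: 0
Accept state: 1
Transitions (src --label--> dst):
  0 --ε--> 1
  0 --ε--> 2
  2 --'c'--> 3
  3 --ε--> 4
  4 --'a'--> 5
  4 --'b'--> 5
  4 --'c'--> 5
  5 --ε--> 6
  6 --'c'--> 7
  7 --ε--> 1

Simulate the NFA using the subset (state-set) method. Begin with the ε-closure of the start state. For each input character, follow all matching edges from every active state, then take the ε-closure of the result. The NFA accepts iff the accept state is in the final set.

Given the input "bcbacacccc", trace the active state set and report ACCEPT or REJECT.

start: ε-closure({0}) = {0,1,2}
'b' @ 1: {}  — no active states
rest 'cbacacccc' ignored (set empty)
end set {} — state 1 not in

Answer: REJECT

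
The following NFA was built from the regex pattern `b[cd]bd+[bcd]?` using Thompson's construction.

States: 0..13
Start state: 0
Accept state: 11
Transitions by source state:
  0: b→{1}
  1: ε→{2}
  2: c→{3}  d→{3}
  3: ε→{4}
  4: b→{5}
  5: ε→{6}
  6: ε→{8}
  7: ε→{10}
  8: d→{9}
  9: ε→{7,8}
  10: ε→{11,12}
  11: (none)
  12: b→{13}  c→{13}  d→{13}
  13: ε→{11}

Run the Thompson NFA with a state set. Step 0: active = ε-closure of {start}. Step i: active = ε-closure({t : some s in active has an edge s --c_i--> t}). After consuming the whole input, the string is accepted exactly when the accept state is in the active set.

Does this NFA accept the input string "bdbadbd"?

initial (ε-close {0}): {0}
'b' @ 1: {1,2}
'd' @ 2: {3,4}
'b' @ 3: {5,6,8}
'a' @ 4: {}  — state set empty
rest 'dbd' ignored (set empty)
end set {} — state 11 not in

Answer: REJECT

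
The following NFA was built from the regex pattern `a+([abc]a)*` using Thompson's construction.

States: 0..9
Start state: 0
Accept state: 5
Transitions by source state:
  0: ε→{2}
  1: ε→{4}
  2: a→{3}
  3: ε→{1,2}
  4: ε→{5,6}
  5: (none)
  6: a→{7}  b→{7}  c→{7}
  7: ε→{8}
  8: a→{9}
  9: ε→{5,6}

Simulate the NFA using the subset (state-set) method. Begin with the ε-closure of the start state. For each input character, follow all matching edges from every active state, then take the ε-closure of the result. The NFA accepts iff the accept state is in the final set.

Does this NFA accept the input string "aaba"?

Answer: ACCEPT

Trace:
S₀ = ε-closure({0}) = {0,2}
'a' @ 1: {1,2,3,4,5,6}  [accepting]
'a' @ 2: {1,2,3,4,5,6,7,8}  [accepting]
'b' @ 3: {7,8}
'a' @ 4: {5,6,9}  [accepting]
final: {5,6,9}; accept 5 in set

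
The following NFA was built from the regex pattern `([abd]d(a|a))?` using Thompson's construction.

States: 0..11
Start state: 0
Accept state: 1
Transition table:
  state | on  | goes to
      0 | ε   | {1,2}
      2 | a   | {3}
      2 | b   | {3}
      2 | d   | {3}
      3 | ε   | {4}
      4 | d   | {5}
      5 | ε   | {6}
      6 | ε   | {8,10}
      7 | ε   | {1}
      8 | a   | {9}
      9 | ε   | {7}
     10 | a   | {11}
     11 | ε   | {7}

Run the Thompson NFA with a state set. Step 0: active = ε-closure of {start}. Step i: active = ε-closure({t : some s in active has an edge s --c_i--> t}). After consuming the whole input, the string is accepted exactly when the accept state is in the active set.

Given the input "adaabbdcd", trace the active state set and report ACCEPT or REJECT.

Answer: REJECT

Steps:
initial (ε-close {0}): {0,1,2}
'a' @ 1: {3,4}
'd' @ 2: {5,6,8,10}
'a' @ 3: {1,7,9,11}  [accepting]
'a' @ 4: {}  — no active states
rest 'bbdcd' ignored (set empty)
final: {}; accept 1 not in set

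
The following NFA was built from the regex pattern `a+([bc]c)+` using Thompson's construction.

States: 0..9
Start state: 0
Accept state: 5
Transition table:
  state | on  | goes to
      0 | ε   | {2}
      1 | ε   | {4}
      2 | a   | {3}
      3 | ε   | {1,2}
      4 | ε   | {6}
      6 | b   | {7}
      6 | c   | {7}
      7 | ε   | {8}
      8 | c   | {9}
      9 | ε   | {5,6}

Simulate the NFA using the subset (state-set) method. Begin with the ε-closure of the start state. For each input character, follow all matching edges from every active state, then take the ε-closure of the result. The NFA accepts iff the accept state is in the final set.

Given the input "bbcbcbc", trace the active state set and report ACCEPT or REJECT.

Answer: REJECT

Trace:
S₀ = ε-closure({0}) = {0,2}
'b' @ 1: {}  — no active states
rest 'bcbcbc' ignored (set empty)
final: {}; accept 5 not in set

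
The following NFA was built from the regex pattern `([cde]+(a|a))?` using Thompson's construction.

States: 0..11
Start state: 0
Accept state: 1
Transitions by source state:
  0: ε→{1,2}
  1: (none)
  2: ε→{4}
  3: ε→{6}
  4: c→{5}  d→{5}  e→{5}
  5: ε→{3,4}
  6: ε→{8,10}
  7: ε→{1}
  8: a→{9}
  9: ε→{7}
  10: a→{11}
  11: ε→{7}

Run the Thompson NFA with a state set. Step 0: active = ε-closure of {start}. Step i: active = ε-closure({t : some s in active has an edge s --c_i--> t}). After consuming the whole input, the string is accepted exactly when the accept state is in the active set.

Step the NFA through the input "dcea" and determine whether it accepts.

Answer: ACCEPT

Steps:
S₀ = ε-closure({0}) = {0,1,2,4}
'd' @ 1: {3,4,5,6,8,10}
'c' @ 2: {3,4,5,6,8,10}
'e' @ 3: {3,4,5,6,8,10}
'a' @ 4: {1,7,9,11}  ✓accept
end set {1,7,9,11} — state 1 in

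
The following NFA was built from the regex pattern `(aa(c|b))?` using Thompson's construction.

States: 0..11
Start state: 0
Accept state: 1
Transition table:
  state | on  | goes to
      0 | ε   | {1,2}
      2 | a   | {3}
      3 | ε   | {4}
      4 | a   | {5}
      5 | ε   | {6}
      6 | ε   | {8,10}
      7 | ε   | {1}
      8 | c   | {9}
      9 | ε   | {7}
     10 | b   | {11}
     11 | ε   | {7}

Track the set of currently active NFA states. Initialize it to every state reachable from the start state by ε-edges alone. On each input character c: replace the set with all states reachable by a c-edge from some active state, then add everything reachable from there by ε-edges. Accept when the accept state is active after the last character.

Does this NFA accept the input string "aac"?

initial (ε-close {0}): {0,1,2}
'a' @ 1: {3,4}
'a' @ 2: {5,6,8,10}
'c' @ 3: {1,7,9}  ✓accept
after full input: {1,7,9}  (accept=1 in)

Answer: ACCEPT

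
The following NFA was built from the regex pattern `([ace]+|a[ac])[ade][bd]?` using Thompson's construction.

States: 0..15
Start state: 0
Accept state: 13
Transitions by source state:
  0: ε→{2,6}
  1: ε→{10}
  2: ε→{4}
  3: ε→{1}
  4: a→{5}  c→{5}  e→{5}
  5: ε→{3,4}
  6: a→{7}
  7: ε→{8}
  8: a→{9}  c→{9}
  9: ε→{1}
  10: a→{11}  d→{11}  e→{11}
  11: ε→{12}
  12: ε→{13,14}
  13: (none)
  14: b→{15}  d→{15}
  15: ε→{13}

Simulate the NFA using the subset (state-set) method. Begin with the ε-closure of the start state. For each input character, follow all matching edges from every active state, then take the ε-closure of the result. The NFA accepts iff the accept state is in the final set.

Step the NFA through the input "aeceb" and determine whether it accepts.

Answer: ACCEPT

Steps:
start: ε-closure({0}) = {0,2,4,6}
'a' @ 1: {1,3,4,5,7,8,10}
'e' @ 2: {1,3,4,5,10,11,12,13,14}  ✓accept
'c' @ 3: {1,3,4,5,10}
'e' @ 4: {1,3,4,5,10,11,12,13,14}  ✓accept
'b' @ 5: {13,15}  ✓accept
end set {13,15} — state 13 in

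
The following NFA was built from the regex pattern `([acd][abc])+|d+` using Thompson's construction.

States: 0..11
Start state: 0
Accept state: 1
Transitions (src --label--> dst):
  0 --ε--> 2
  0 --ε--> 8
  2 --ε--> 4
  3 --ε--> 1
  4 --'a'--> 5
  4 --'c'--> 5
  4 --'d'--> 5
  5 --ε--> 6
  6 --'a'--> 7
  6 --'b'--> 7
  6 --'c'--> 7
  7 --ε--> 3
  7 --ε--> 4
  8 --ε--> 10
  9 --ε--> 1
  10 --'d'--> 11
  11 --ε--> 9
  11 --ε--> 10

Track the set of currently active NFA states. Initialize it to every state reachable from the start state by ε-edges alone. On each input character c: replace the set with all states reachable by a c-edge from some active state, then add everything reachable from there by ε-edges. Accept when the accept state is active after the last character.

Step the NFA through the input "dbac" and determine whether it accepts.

start: ε-closure({0}) = {0,2,4,8,10}
'd' @ 1: {1,5,6,9,10,11}  [accepting]
'b' @ 2: {1,3,4,7}  [accepting]
'a' @ 3: {5,6}
'c' @ 4: {1,3,4,7}  [accepting]
final: {1,3,4,7}; accept 1 in set

Answer: ACCEPT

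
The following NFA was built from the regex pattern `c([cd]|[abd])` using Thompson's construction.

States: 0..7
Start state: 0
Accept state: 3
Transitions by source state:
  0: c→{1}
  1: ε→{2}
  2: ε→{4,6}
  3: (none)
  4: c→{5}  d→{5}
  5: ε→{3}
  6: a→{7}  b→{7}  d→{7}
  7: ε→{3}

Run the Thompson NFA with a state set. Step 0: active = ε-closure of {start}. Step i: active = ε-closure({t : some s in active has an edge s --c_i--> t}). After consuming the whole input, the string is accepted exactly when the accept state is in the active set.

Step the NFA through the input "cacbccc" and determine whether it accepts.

S₀ = ε-closure({0}) = {0}
'c' @ 1: {1,2,4,6}
'a' @ 2: {3,7}  [accepting]
'c' @ 3: {}  — state set empty
rest 'bccc' ignored (set empty)
final: {}; accept 3 not in set

Answer: REJECT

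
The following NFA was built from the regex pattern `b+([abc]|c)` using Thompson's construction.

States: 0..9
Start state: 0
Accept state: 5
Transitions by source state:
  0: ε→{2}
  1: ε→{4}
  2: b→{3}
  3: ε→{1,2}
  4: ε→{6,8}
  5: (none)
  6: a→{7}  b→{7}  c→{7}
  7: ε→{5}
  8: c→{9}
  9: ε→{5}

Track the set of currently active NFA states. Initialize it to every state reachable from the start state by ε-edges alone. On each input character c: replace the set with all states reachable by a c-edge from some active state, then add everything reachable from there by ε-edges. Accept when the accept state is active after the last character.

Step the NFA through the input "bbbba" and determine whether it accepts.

Answer: ACCEPT

Trace:
S₀ = ε-closure({0}) = {0,2}
'b' @ 1: {1,2,3,4,6,8}
'b' @ 2: {1,2,3,4,5,6,7,8}  ✓accept
'b' @ 3: {1,2,3,4,5,6,7,8}  ✓accept
'b' @ 4: {1,2,3,4,5,6,7,8}  ✓accept
'a' @ 5: {5,7}  ✓accept
final: {5,7}; accept 5 in set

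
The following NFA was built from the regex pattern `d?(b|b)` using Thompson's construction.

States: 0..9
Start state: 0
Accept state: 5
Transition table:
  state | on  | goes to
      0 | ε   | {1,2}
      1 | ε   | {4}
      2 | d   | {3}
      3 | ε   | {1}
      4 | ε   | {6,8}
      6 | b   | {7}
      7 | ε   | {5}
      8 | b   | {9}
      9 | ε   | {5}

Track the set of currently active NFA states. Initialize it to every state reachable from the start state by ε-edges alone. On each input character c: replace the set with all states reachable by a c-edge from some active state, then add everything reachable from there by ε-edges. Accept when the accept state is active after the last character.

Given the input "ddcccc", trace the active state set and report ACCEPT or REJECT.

initial (ε-close {0}): {0,1,2,4,6,8}
'd' @ 1: {1,3,4,6,8}
'd' @ 2: {}  — state set empty
rest 'cccc' ignored (set empty)
end set {} — state 5 not in

Answer: REJECT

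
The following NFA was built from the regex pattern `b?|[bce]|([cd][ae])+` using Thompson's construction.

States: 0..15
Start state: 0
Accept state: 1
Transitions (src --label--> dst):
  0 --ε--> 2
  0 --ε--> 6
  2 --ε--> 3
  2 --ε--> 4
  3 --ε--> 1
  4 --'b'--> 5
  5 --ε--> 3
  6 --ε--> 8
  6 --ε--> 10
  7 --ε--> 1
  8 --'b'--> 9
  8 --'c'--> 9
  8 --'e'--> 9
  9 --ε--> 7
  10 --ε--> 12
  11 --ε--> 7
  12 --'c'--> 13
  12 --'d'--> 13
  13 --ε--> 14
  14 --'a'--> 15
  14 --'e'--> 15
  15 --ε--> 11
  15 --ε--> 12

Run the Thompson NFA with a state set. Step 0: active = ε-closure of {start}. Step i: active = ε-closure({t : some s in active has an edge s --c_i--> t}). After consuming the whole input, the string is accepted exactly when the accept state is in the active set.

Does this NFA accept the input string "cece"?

start: ε-closure({0}) = {0,1,2,3,4,6,8,10,12}
'c' @ 1: {1,7,9,13,14}  ✓accept
'e' @ 2: {1,7,11,12,15}  ✓accept
'c' @ 3: {13,14}
'e' @ 4: {1,7,11,12,15}  ✓accept
end set {1,7,11,12,15} — state 1 in

Answer: ACCEPT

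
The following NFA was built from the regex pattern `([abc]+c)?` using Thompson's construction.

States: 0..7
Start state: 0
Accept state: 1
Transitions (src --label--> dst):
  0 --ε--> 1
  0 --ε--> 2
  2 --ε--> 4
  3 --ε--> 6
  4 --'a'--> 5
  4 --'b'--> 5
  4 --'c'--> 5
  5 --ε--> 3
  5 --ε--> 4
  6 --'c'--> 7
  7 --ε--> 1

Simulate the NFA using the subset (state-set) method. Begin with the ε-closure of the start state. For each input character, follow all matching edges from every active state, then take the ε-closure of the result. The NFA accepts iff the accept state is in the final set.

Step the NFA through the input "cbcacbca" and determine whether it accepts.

S₀ = ε-closure({0}) = {0,1,2,4}
'c' @ 1: {3,4,5,6}
'b' @ 2: {3,4,5,6}
'c' @ 3: {1,3,4,5,6,7}  [accepting]
'a' @ 4: {3,4,5,6}
'c' @ 5: {1,3,4,5,6,7}  [accepting]
'b' @ 6: {3,4,5,6}
'c' @ 7: {1,3,4,5,6,7}  [accepting]
'a' @ 8: {3,4,5,6}
end set {3,4,5,6} — state 1 not in

Answer: REJECT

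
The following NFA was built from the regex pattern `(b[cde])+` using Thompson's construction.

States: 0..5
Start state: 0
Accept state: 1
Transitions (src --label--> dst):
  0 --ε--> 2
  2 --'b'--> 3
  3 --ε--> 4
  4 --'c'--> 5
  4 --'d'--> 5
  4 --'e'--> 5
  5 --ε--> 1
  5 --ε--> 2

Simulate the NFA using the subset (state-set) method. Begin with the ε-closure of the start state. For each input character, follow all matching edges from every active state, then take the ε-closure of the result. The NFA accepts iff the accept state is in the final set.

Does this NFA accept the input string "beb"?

S₀ = ε-closure({0}) = {0,2}
'b' @ 1: {3,4}
'e' @ 2: {1,2,5}  ✓accept
'b' @ 3: {3,4}
final: {3,4}; accept 1 not in set

Answer: REJECT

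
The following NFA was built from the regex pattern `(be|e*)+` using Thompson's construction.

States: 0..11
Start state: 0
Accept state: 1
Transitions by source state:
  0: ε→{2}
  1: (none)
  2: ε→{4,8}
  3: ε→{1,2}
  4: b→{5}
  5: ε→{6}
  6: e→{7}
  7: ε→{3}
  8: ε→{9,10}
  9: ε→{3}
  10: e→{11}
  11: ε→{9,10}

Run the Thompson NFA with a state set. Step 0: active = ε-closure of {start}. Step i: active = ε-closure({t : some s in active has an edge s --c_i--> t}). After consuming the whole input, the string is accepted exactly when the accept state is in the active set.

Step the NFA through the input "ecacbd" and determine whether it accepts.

Answer: REJECT

Derivation:
S₀ = ε-closure({0}) = {0,1,2,3,4,8,9,10}
'e' @ 1: {1,2,3,4,8,9,10,11}  ✓accept
'c' @ 2: {}  — state set empty
rest 'acbd' ignored (set empty)
final: {}; accept 1 not in set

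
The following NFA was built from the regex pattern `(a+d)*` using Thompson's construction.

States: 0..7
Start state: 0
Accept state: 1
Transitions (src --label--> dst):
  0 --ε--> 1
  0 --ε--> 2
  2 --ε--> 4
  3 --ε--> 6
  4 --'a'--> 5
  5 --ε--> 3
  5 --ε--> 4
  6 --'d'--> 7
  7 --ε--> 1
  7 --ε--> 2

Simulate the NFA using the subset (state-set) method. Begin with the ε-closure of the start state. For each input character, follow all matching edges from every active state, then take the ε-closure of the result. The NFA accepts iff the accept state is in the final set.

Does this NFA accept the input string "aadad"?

initial (ε-close {0}): {0,1,2,4}
'a' @ 1: {3,4,5,6}
'a' @ 2: {3,4,5,6}
'd' @ 3: {1,2,4,7}  (accept∈set)
'a' @ 4: {3,4,5,6}
'd' @ 5: {1,2,4,7}  (accept∈set)
after full input: {1,2,4,7}  (accept=1 in)

Answer: ACCEPT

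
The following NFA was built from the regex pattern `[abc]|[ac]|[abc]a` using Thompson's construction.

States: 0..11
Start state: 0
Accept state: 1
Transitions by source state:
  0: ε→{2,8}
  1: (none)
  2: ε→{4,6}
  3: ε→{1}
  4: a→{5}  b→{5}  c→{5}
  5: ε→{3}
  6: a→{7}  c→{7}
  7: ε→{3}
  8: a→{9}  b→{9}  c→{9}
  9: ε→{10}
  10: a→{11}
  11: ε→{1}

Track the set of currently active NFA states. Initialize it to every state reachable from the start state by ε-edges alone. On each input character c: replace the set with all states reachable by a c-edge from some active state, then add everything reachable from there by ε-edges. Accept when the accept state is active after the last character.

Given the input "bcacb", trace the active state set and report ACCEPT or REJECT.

Answer: REJECT

Steps:
initial (ε-close {0}): {0,2,4,6,8}
'b' @ 1: {1,3,5,9,10}  (accept∈set)
'c' @ 2: {}  — dead — no transitions
rest 'acb' ignored (set empty)
after full input: {}  (accept=1 not in)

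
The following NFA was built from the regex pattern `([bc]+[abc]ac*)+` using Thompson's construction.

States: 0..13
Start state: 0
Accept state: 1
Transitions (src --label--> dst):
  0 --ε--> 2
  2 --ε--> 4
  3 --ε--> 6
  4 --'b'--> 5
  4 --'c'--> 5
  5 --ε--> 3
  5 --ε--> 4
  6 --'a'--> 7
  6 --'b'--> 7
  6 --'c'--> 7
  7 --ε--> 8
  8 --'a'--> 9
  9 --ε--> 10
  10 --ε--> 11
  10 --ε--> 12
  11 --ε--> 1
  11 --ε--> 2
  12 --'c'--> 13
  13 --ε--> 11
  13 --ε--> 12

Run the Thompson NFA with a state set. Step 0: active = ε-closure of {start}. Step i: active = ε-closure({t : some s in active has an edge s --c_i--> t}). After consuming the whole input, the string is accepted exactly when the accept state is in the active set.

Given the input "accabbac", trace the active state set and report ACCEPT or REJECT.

Answer: REJECT

Steps:
start: ε-closure({0}) = {0,2,4}
'a' @ 1: {}  — state set empty
rest 'ccabbac' ignored (set empty)
after full input: {}  (accept=1 not in)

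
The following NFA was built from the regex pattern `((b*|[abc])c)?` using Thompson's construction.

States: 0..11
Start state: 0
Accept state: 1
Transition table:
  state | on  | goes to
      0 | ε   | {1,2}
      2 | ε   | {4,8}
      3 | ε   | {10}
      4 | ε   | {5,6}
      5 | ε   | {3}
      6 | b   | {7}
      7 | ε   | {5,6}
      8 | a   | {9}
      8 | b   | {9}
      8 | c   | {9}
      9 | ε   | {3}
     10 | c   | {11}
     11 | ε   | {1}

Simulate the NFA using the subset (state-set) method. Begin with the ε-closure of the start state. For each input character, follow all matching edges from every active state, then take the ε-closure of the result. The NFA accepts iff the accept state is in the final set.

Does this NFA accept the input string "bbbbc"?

Answer: ACCEPT

Steps:
initial (ε-close {0}): {0,1,2,3,4,5,6,8,10}
'b' @ 1: {3,5,6,7,9,10}
'b' @ 2: {3,5,6,7,10}
'b' @ 3: {3,5,6,7,10}
'b' @ 4: {3,5,6,7,10}
'c' @ 5: {1,11}  [accepting]
final: {1,11}; accept 1 in set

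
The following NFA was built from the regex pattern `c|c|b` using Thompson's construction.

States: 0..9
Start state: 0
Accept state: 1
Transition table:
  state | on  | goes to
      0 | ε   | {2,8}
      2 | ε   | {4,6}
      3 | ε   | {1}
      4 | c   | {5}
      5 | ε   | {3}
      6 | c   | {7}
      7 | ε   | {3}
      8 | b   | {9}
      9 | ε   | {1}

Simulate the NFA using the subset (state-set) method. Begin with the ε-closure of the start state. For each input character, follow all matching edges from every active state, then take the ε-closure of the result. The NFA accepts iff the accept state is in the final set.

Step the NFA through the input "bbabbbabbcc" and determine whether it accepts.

initial (ε-close {0}): {0,2,4,6,8}
'b' @ 1: {1,9}  (accept∈set)
'b' @ 2: {}  — dead — no transitions
rest 'abbbabbcc' ignored (set empty)
after full input: {}  (accept=1 not in)

Answer: REJECT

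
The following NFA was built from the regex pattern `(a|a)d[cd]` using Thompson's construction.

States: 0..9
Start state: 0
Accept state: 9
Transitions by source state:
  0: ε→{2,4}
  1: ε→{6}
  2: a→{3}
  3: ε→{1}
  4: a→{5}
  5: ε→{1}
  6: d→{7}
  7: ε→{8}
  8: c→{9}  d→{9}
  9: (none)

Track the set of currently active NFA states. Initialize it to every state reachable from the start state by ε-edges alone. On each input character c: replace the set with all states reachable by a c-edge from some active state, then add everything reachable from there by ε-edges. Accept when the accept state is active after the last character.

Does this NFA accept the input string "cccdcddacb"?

S₀ = ε-closure({0}) = {0,2,4}
'c' @ 1: {}  — state set empty
rest 'ccdcddacb' ignored (set empty)
end set {} — state 9 not in

Answer: REJECT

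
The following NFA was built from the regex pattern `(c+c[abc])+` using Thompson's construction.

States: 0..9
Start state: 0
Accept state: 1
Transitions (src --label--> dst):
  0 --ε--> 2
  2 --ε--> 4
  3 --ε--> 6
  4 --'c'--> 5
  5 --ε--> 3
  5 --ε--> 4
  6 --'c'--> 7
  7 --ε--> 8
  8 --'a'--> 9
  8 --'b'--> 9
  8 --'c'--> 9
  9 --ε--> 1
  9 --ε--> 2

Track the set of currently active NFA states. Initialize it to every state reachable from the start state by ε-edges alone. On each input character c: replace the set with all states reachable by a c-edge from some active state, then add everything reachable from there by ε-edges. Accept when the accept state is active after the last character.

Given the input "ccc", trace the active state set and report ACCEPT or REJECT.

initial (ε-close {0}): {0,2,4}
'c' @ 1: {3,4,5,6}
'c' @ 2: {3,4,5,6,7,8}
'c' @ 3: {1,2,3,4,5,6,7,8,9}  (accept∈set)
after full input: {1,2,3,4,5,6,7,8,9}  (accept=1 in)

Answer: ACCEPT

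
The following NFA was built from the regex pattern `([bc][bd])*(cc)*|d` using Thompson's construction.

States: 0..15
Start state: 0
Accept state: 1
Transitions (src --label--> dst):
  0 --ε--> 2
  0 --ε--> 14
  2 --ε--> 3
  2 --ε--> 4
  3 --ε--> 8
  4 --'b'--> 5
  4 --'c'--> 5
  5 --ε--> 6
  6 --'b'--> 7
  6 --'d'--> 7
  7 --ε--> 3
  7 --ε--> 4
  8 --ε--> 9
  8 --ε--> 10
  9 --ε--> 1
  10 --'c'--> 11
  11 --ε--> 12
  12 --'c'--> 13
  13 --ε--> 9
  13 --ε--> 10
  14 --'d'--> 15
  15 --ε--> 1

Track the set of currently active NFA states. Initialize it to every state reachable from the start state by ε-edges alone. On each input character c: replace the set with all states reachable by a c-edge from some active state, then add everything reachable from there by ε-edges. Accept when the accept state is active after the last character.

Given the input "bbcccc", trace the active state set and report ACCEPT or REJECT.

Answer: ACCEPT

Trace:
S₀ = ε-closure({0}) = {0,1,2,3,4,8,9,10,14}
'b' @ 1: {5,6}
'b' @ 2: {1,3,4,7,8,9,10}  ✓accept
'c' @ 3: {5,6,11,12}
'c' @ 4: {1,9,10,13}  ✓accept
'c' @ 5: {11,12}
'c' @ 6: {1,9,10,13}  ✓accept
final: {1,9,10,13}; accept 1 in set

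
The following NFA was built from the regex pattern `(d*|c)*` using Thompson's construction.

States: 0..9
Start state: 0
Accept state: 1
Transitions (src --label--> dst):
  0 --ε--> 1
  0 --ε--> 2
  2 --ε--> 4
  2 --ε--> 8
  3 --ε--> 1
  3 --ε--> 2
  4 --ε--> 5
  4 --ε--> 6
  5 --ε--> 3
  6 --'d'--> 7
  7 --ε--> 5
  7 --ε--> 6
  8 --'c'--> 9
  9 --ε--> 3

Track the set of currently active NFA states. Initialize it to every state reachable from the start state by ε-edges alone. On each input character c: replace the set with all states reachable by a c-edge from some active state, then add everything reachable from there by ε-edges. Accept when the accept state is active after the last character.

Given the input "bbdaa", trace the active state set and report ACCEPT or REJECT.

S₀ = ε-closure({0}) = {0,1,2,3,4,5,6,8}
'b' @ 1: {}  — no active states
rest 'bdaa' ignored (set empty)
end set {} — state 1 not in

Answer: REJECT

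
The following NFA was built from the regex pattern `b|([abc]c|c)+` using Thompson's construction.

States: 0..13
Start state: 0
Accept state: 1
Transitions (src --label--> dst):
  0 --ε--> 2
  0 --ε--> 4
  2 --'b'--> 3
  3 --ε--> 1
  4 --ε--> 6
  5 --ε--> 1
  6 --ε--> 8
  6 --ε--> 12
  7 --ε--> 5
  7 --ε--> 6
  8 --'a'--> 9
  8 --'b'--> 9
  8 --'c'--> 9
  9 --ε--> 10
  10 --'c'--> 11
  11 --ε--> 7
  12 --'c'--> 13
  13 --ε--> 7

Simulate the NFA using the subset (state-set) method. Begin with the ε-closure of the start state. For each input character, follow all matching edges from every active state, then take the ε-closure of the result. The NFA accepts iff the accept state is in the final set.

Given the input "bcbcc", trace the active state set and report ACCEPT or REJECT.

Answer: ACCEPT

Steps:
S₀ = ε-closure({0}) = {0,2,4,6,8,12}
'b' @ 1: {1,3,9,10}  ✓accept
'c' @ 2: {1,5,6,7,8,11,12}  ✓accept
'b' @ 3: {9,10}
'c' @ 4: {1,5,6,7,8,11,12}  ✓accept
'c' @ 5: {1,5,6,7,8,9,10,12,13}  ✓accept
after full input: {1,5,6,7,8,9,10,12,13}  (accept=1 in)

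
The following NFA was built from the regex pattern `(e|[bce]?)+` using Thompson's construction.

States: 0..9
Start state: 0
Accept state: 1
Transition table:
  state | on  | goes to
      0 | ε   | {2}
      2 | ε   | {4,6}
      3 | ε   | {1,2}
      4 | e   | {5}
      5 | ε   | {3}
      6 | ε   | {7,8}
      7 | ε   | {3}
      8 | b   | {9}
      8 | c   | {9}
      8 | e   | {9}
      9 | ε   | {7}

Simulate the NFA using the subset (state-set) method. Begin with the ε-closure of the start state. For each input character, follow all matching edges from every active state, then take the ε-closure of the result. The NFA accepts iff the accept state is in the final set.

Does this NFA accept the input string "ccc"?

Answer: ACCEPT

Derivation:
initial (ε-close {0}): {0,1,2,3,4,6,7,8}
'c' @ 1: {1,2,3,4,6,7,8,9}  (accept∈set)
'c' @ 2: {1,2,3,4,6,7,8,9}  (accept∈set)
'c' @ 3: {1,2,3,4,6,7,8,9}  (accept∈set)
final: {1,2,3,4,6,7,8,9}; accept 1 in set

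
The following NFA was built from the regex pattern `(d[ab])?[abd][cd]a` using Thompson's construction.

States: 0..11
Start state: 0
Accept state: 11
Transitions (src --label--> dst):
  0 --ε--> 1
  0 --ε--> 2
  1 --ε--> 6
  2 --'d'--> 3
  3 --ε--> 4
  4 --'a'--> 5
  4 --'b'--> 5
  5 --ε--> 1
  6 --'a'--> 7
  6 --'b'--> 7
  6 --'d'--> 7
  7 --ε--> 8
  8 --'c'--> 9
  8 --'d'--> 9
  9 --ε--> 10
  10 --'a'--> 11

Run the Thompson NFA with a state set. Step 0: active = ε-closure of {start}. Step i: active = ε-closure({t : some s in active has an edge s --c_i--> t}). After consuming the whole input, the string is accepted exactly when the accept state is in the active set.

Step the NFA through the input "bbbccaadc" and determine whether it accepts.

Answer: REJECT

Steps:
S₀ = ε-closure({0}) = {0,1,2,6}
'b' @ 1: {7,8}
'b' @ 2: {}  — no active states
rest 'bccaadc' ignored (set empty)
after full input: {}  (accept=11 not in)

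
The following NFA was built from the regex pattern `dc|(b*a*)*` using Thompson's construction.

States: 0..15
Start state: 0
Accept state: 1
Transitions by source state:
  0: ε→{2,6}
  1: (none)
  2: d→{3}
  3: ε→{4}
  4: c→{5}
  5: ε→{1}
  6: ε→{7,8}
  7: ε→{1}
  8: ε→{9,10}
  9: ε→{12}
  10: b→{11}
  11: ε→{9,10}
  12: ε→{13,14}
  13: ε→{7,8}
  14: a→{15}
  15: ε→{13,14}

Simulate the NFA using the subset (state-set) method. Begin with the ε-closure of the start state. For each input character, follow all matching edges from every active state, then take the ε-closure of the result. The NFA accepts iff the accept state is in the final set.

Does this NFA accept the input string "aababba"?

Answer: ACCEPT

Trace:
initial (ε-close {0}): {0,1,2,6,7,8,9,10,12,13,14}
'a' @ 1: {1,7,8,9,10,12,13,14,15}  ✓accept
'a' @ 2: {1,7,8,9,10,12,13,14,15}  ✓accept
'b' @ 3: {1,7,8,9,10,11,12,13,14}  ✓accept
'a' @ 4: {1,7,8,9,10,12,13,14,15}  ✓accept
'b' @ 5: {1,7,8,9,10,11,12,13,14}  ✓accept
'b' @ 6: {1,7,8,9,10,11,12,13,14}  ✓accept
'a' @ 7: {1,7,8,9,10,12,13,14,15}  ✓accept
end set {1,7,8,9,10,12,13,14,15} — state 1 in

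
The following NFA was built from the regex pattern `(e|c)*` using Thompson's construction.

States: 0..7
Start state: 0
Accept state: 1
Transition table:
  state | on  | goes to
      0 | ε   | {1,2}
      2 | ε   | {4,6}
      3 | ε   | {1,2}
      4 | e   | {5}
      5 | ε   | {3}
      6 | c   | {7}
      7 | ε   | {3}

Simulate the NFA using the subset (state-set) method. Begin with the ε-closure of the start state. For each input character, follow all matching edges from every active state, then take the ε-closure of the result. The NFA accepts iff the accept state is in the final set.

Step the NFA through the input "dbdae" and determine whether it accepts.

start: ε-closure({0}) = {0,1,2,4,6}
'd' @ 1: {}  — state set empty
rest 'bdae' ignored (set empty)
end set {} — state 1 not in

Answer: REJECT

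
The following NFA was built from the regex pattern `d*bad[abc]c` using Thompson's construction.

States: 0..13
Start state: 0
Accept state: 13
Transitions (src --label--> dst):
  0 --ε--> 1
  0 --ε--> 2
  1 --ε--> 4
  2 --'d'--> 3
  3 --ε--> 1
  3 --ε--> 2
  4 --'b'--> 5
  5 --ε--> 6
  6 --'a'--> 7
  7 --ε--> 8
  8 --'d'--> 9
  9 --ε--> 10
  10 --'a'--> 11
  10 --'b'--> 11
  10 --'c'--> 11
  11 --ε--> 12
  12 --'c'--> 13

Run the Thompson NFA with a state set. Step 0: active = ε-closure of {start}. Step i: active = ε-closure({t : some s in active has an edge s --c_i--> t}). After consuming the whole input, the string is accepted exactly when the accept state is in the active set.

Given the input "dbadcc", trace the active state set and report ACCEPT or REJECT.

Answer: ACCEPT

Steps:
S₀ = ε-closure({0}) = {0,1,2,4}
'd' @ 1: {1,2,3,4}
'b' @ 2: {5,6}
'a' @ 3: {7,8}
'd' @ 4: {9,10}
'c' @ 5: {11,12}
'c' @ 6: {13}  [accepting]
end set {13} — state 13 in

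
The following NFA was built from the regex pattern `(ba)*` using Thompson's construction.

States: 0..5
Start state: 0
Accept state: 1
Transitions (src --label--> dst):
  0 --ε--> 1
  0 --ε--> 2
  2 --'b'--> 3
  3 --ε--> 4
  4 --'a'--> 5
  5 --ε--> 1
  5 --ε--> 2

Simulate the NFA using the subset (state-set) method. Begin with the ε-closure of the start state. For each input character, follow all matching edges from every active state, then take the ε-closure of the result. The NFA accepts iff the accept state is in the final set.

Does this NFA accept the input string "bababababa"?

Answer: ACCEPT

Derivation:
start: ε-closure({0}) = {0,1,2}
'b' @ 1: {3,4}
'a' @ 2: {1,2,5}  (accept∈set)
'b' @ 3: {3,4}
'a' @ 4: {1,2,5}  (accept∈set)
'b' @ 5: {3,4}
'a' @ 6: {1,2,5}  (accept∈set)
'b' @ 7: {3,4}
'a' @ 8: {1,2,5}  (accept∈set)
'b' @ 9: {3,4}
'a' @ 10: {1,2,5}  (accept∈set)
after full input: {1,2,5}  (accept=1 in)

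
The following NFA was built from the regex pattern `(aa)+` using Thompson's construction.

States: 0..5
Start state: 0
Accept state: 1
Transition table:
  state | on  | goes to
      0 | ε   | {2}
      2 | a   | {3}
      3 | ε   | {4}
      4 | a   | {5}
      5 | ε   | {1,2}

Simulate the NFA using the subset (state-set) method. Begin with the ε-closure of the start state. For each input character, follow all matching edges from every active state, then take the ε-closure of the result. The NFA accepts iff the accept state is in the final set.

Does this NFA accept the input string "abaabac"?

Answer: REJECT

Trace:
start: ε-closure({0}) = {0,2}
'a' @ 1: {3,4}
'b' @ 2: {}  — state set empty
rest 'aabac' ignored (set empty)
final: {}; accept 1 not in set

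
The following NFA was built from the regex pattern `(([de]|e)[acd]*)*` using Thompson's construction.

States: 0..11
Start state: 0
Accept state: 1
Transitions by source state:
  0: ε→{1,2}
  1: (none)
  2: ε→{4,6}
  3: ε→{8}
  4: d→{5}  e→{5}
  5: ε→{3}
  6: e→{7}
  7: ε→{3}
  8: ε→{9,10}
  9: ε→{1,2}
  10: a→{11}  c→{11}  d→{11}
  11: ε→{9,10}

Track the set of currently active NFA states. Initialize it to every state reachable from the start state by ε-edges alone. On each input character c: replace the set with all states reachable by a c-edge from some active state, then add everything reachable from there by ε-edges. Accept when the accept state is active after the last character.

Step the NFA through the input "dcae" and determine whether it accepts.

S₀ = ε-closure({0}) = {0,1,2,4,6}
'd' @ 1: {1,2,3,4,5,6,8,9,10}  (accept∈set)
'c' @ 2: {1,2,4,6,9,10,11}  (accept∈set)
'a' @ 3: {1,2,4,6,9,10,11}  (accept∈set)
'e' @ 4: {1,2,3,4,5,6,7,8,9,10}  (accept∈set)
end set {1,2,3,4,5,6,7,8,9,10} — state 1 in

Answer: ACCEPT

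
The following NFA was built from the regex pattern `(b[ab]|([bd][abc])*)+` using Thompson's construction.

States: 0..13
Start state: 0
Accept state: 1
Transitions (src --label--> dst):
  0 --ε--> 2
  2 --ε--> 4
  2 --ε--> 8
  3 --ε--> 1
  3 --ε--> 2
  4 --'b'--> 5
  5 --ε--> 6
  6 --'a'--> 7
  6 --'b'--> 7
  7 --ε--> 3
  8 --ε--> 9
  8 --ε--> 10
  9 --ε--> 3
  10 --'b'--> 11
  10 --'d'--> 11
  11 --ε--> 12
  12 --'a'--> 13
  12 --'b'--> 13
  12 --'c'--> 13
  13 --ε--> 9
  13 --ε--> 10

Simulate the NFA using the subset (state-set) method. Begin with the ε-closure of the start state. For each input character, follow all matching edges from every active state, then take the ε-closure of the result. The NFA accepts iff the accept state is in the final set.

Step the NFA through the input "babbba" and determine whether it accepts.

Answer: ACCEPT

Derivation:
initial (ε-close {0}): {0,1,2,3,4,8,9,10}
'b' @ 1: {5,6,11,12}
'a' @ 2: {1,2,3,4,7,8,9,10,13}  ✓accept
'b' @ 3: {5,6,11,12}
'b' @ 4: {1,2,3,4,7,8,9,10,13}  ✓accept
'b' @ 5: {5,6,11,12}
'a' @ 6: {1,2,3,4,7,8,9,10,13}  ✓accept
end set {1,2,3,4,7,8,9,10,13} — state 1 in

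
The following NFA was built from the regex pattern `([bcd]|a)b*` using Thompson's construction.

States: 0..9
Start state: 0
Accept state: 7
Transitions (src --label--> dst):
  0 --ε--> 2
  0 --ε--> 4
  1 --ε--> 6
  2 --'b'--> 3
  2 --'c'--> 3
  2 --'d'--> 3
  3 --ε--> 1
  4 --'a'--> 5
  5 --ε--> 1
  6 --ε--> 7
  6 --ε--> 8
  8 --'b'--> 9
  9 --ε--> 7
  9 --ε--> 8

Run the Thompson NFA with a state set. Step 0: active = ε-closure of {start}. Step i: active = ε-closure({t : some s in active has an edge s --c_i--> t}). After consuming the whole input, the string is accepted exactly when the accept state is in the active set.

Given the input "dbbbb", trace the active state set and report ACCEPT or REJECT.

S₀ = ε-closure({0}) = {0,2,4}
'd' @ 1: {1,3,6,7,8}  (accept∈set)
'b' @ 2: {7,8,9}  (accept∈set)
'b' @ 3: {7,8,9}  (accept∈set)
'b' @ 4: {7,8,9}  (accept∈set)
'b' @ 5: {7,8,9}  (accept∈set)
after full input: {7,8,9}  (accept=7 in)

Answer: ACCEPT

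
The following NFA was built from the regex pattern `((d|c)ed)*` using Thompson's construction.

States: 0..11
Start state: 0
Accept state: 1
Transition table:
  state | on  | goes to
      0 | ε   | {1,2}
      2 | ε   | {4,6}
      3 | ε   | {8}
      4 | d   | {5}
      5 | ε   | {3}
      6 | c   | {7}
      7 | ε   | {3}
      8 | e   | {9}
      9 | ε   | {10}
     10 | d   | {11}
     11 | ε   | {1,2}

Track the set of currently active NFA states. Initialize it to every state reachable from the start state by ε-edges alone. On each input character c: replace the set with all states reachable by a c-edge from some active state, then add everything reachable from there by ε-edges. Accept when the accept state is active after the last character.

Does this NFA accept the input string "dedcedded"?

start: ε-closure({0}) = {0,1,2,4,6}
'd' @ 1: {3,5,8}
'e' @ 2: {9,10}
'd' @ 3: {1,2,4,6,11}  (accept∈set)
'c' @ 4: {3,7,8}
'e' @ 5: {9,10}
'd' @ 6: {1,2,4,6,11}  (accept∈set)
'd' @ 7: {3,5,8}
'e' @ 8: {9,10}
'd' @ 9: {1,2,4,6,11}  (accept∈set)
end set {1,2,4,6,11} — state 1 in

Answer: ACCEPT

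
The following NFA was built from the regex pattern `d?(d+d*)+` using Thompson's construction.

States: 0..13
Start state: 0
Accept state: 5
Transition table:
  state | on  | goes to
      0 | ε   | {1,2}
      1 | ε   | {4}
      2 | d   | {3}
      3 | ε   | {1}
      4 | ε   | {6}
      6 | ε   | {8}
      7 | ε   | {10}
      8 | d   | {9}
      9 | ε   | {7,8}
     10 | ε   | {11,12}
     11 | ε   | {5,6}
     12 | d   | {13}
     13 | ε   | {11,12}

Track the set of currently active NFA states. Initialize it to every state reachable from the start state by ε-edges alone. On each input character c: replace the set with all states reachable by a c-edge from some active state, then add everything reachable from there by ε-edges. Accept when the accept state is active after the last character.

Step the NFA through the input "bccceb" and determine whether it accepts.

Answer: REJECT

Trace:
initial (ε-close {0}): {0,1,2,4,6,8}
'b' @ 1: {}  — dead — no transitions
rest 'ccceb' ignored (set empty)
end set {} — state 5 not in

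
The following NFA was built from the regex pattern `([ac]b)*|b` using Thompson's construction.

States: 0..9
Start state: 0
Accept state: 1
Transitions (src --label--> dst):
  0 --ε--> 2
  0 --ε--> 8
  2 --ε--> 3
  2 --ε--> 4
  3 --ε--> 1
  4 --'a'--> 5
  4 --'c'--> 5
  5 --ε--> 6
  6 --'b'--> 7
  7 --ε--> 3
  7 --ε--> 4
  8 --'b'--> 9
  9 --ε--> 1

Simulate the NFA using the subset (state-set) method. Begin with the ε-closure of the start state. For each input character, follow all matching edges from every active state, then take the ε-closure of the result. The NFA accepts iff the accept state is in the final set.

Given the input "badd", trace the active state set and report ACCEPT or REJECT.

initial (ε-close {0}): {0,1,2,3,4,8}
'b' @ 1: {1,9}  (accept∈set)
'a' @ 2: {}  — dead — no transitions
rest 'dd' ignored (set empty)
final: {}; accept 1 not in set

Answer: REJECT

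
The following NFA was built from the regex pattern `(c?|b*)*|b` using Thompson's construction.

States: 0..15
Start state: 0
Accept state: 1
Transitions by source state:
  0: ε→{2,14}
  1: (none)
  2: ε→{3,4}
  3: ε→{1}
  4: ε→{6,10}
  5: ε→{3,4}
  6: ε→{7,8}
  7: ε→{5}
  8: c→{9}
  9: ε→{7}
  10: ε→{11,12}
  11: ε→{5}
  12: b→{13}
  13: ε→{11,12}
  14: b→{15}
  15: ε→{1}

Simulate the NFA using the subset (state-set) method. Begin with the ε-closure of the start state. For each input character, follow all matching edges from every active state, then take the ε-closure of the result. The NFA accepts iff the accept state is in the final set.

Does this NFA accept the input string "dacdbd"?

start: ε-closure({0}) = {0,1,2,3,4,5,6,7,8,10,11,12,14}
'd' @ 1: {}  — no active states
rest 'acdbd' ignored (set empty)
end set {} — state 1 not in

Answer: REJECT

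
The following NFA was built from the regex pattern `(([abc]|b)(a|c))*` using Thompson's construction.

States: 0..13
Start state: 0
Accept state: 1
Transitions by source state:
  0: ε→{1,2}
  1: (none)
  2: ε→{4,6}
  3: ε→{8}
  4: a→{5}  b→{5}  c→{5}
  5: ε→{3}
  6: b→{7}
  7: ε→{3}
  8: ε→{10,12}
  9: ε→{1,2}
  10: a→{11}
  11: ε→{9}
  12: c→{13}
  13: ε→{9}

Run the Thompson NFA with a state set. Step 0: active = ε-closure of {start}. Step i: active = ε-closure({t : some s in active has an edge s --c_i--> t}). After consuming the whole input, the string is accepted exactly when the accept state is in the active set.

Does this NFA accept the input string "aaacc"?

Answer: REJECT

Steps:
S₀ = ε-closure({0}) = {0,1,2,4,6}
'a' @ 1: {3,5,8,10,12}
'a' @ 2: {1,2,4,6,9,11}  (accept∈set)
'a' @ 3: {3,5,8,10,12}
'c' @ 4: {1,2,4,6,9,13}  (accept∈set)
'c' @ 5: {3,5,8,10,12}
end set {3,5,8,10,12} — state 1 not in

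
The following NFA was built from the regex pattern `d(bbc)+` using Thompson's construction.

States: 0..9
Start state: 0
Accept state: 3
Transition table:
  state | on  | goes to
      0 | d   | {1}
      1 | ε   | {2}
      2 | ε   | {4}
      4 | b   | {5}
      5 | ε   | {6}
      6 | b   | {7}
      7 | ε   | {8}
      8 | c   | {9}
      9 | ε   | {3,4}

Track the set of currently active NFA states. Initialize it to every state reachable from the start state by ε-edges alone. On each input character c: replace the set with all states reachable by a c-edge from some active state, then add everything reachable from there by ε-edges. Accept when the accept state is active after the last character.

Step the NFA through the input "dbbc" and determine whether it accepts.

start: ε-closure({0}) = {0}
'd' @ 1: {1,2,4}
'b' @ 2: {5,6}
'b' @ 3: {7,8}
'c' @ 4: {3,4,9}  [accepting]
after full input: {3,4,9}  (accept=3 in)

Answer: ACCEPT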